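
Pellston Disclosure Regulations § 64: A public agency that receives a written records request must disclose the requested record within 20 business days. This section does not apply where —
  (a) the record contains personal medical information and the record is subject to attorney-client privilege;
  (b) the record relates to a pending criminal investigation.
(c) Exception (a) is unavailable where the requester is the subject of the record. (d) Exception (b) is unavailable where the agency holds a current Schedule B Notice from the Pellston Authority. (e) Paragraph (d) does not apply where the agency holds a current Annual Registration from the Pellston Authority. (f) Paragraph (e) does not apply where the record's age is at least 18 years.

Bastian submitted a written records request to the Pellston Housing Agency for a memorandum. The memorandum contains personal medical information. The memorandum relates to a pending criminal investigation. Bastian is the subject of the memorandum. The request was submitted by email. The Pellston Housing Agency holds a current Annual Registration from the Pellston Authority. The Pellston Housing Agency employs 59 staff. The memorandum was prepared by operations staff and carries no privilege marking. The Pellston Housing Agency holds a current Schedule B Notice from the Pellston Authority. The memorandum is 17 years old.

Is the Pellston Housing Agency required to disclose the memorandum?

No — exception (b) applies; the Pellston Housing Agency is not required to disclose the memorandum.

Exception (a) does not apply: the memorandum carries no privilege marking.
Exception (b)'s conditions are all satisfied: the memorandum relates to a pending investigation. As to paragraphs (d)–(f): (d) is engaged (a current Schedule B Notice is held), but is overridden by (e): (e) operates — a current Annual Registration is held. (f), which would lift (e), does not operate here — the record's age is 17 years, short of 18 years. (b) remains available.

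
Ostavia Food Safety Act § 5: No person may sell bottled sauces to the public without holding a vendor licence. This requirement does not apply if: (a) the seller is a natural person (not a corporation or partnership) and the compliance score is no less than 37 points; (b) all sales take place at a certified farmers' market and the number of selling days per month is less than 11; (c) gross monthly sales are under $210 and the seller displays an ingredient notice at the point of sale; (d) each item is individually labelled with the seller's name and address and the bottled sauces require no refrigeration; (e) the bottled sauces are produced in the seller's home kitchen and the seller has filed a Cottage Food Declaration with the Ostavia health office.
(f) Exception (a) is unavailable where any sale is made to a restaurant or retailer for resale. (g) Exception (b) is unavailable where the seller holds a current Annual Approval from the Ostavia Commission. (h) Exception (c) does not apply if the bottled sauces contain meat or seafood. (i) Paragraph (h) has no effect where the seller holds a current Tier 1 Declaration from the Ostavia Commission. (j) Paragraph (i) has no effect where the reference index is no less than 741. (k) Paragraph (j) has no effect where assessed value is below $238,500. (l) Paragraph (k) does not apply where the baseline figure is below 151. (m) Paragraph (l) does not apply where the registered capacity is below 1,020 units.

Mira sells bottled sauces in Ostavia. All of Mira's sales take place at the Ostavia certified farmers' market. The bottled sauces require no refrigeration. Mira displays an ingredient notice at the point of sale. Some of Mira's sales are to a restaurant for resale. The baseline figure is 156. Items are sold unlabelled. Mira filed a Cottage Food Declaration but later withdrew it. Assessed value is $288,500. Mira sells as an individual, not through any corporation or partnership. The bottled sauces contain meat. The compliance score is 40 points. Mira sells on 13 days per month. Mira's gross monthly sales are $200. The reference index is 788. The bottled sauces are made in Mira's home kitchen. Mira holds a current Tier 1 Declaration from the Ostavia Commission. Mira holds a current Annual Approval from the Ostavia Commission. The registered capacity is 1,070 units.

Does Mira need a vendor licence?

Yes — Mira must hold a vendor licence.

Exception (a) is satisfied on its face — the seller is a natural person; the compliance score is 40 points, meeting the 37 points threshold. Turning to paragraph (f): (f) operates against (a): some sales are to a restaurant for resale. (a) is therefore removed.
Exception (b) does not apply: the number of selling days per month is 13, not less than 11.
Exception (c) is satisfied on its face — gross monthly sales are $200, under the $210 limit; an ingredient notice is displayed. Turning to paragraphs (h)–(m): (h) applies — the bottled sauces contain meat. (i) would limit (h) — a current Tier 1 Declaration is held — but (j) sets (i) aside: (j) is engaged — the reference index is 788, meeting the 741 threshold. (k), which would lift (j), is not engaged — assessed value is $288,500, not below $238,500. (c) is therefore removed.
Exception (d) does not apply: items are sold unlabelled.
Exception (e) fails — the Cottage Food Declaration was withdrawn.
None of the exceptions is available; § 5 applies in full.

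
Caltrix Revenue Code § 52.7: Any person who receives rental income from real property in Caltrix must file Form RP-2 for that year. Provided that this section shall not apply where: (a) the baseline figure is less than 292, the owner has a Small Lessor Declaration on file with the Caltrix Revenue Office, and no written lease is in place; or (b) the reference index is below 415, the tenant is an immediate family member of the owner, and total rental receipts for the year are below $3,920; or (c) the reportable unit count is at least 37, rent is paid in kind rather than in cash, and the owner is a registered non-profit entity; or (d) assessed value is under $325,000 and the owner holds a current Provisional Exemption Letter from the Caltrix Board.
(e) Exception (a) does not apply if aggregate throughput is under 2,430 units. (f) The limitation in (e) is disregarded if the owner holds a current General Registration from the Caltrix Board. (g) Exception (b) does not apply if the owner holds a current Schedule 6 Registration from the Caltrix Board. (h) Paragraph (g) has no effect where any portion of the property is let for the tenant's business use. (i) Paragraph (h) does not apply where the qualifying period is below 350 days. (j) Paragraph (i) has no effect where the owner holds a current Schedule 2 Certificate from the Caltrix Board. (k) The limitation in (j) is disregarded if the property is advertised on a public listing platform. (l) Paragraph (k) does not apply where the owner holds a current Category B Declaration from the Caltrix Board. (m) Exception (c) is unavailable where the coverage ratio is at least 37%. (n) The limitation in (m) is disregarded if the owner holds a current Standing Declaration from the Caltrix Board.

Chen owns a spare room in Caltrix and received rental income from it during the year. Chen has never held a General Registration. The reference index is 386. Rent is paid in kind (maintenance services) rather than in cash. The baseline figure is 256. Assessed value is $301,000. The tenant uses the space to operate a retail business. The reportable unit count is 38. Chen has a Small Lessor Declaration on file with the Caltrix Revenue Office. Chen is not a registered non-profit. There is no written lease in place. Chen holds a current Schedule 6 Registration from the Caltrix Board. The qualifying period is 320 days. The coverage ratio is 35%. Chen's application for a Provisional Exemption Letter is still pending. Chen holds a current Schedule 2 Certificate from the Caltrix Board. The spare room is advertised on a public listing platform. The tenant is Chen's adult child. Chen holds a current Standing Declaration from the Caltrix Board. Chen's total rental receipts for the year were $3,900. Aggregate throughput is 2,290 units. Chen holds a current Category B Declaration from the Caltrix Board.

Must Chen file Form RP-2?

No — exception (b) applies; Chen is not required to file Form RP-2.

All of (a)'s requirements are met (the baseline figure is 256, less than the 292 limit; a Small Lessor Declaration is on file; there is no written lease). But: (e) operates against (a): aggregate throughput is 2,290 units, under the 2,430 units limit. (f) is not engaged (the General Registration is not current), so (e) stands. So (a) is unavailable.
Exception (b)'s conditions are all satisfied: the reference index is 386, below the 415 limit; the tenant is an immediate family member; total rental receipts for the year are $3,900, below the $3,920 limit. Considering the limiting provisions: (g) applies (a current Schedule 6 Registration is held), but is overridden by (h): (h) is triggered — the space is let for business use. (i) is engaged (the qualifying period is 320 days, below the 350 days limit), but is displaced by (j): (j) applies — a current Schedule 2 Certificate is held. (k) is triggered (the property is publicly advertised), but is itself disapplied by (l): (l) applies — a current Category B Declaration is held. Exception (b) stands.
Exception (c) requires that the owner is a registered non-profit entity; but Chen is not a registered non-profit, so (c) is unavailable.
Exception (d) requires that the owner holds a current Provisional Exemption Letter from the Caltrix Board; but the Provisional Exemption Letter is not current, so (d) is unavailable.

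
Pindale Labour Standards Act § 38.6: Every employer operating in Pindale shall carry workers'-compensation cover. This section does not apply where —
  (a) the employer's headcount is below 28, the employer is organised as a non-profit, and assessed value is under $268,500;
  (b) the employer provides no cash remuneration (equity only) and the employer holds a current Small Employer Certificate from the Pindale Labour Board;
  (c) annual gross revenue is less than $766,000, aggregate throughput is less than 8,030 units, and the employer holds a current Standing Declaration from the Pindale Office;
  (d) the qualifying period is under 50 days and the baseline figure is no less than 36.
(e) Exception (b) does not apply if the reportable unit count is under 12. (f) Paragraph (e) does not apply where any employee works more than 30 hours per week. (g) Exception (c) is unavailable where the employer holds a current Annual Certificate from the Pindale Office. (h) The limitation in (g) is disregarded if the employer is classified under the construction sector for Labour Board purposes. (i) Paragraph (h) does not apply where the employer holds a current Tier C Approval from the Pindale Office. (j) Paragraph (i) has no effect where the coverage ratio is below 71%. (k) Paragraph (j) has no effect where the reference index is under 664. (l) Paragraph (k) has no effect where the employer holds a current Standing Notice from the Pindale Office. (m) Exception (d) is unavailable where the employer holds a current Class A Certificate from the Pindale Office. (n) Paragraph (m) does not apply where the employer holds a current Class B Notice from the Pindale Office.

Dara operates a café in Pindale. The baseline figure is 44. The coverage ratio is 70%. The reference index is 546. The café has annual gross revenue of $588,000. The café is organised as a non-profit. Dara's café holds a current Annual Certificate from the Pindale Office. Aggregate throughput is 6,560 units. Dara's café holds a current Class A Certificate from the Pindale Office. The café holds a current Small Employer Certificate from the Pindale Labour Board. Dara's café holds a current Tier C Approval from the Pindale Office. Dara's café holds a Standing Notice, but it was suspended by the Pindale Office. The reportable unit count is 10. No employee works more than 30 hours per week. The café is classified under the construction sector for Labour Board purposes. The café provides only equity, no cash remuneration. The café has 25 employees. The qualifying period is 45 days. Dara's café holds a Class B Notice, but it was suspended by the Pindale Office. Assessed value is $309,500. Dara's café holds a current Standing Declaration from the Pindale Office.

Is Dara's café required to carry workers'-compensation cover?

Yes — Dara's café must carry workers'-compensation cover.

Exception (a) requires that assessed value is under $268,500; but assessed value is $309,500, not under $268,500, so (a) is unavailable.
Exception (b) is satisfied on its face — remuneration is equity-only; a current Small Employer Certificate is held. But applying paragraphs (e)–(f): (e) operates — the reportable unit count is 10, under the 12 limit. (f), which would lift (e), does not operate here — no employee exceeds 30 hours/week. Exception (b) does not apply.
Exception (c): annual gross revenue is $588,000, less than the $766,000 limit; aggregate throughput is 6,560 units, less than the 8,030 units limit; a current Standing Declaration is held — every condition holds. But applying paragraphs (g)–(l): (g) operates against (c): a current Annual Certificate is held. (h) applies (the café is classified under the construction sector), but is set aside by (i): (i) applies — a current Tier C Approval is held. (j) would limit (i) — the coverage ratio is 70%, below the 71% limit — but (k) sets (j) aside: (k) operates against (j): the reference index is 546, under the 664 limit. (l), which would lift (k), is not triggered — the Standing Notice is not current. So (c) is unavailable.
All of (d)'s requirements are met (the qualifying period is 45 days, under the 50 days limit; the baseline figure is 44, meeting the 36 threshold). However, paragraphs (m)–(n) must be considered: (m) is engaged — a current Class A Certificate is held. (n), which would lift (m), does not operate here — the Class B Notice is not current. Exception (d) does not apply.
Every exception is unavailable, so the rule governs.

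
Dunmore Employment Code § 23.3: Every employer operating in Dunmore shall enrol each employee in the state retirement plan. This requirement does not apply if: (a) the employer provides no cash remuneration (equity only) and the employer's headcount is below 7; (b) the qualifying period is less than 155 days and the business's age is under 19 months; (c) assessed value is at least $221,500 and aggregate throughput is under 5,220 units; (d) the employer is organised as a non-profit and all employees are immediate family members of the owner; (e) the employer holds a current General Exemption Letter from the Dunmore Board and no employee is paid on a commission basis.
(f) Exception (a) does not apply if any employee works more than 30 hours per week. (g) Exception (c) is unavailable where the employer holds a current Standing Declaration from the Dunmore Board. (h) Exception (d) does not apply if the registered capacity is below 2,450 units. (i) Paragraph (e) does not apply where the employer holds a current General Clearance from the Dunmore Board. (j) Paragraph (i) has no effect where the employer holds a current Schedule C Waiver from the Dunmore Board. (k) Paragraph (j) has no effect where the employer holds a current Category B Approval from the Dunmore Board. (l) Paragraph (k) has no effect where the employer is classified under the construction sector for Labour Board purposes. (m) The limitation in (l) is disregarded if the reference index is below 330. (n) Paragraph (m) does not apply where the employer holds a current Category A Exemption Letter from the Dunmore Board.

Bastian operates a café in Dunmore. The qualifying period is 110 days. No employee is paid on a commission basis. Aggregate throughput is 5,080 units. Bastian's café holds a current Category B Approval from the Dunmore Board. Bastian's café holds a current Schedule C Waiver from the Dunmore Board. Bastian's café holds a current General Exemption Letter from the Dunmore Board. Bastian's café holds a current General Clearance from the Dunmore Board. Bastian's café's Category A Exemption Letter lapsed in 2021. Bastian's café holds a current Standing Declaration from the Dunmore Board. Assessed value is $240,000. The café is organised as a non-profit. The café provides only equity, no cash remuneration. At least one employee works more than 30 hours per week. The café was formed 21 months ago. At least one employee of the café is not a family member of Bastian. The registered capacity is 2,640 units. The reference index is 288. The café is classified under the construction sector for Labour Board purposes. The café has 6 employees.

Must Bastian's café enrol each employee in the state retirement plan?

Exception (a)'s conditions are all satisfied: remuneration is equity-only; the employer's headcount is 6, below the 7 limit. However, paragraph (f) must be considered: (f) operates against (a): at least one employee exceeds 30 hours/week. Exception (a) does not apply.
Exception (b) fails — the business's age is 21 months, not under 19 months.
Exception (c) is satisfied on its face — assessed value is $240,000, meeting the $221,500 threshold; aggregate throughput is 5,080 units, under the 5,220 units limit. But: (g) operates against (c): a current Standing Declaration is held. (c) is therefore removed.
Exception (d) fails — at least one employee is not a family member.
Exception (e)'s conditions are all satisfied: a current General Exemption Letter is held; no employee is paid on commission. But: (i) is engaged — a current General Clearance is held. (j) applies (a current Schedule C Waiver is held), but is displaced by (k): (k) operates against (j): a current Category B Approval is held. (l) would limit (k) — the café is classified under the construction sector — but (m) sets (l) aside: (m) is engaged — the reference index is 288, below the 330 limit. (n) is not triggered (no current Category A Exemption Letter is held), so (m) stands. So (e) is unavailable.
No exception is made out. Bastian's café falls within the general rule.

Yes — Bastian's café must enrol each employee in the state retirement plan.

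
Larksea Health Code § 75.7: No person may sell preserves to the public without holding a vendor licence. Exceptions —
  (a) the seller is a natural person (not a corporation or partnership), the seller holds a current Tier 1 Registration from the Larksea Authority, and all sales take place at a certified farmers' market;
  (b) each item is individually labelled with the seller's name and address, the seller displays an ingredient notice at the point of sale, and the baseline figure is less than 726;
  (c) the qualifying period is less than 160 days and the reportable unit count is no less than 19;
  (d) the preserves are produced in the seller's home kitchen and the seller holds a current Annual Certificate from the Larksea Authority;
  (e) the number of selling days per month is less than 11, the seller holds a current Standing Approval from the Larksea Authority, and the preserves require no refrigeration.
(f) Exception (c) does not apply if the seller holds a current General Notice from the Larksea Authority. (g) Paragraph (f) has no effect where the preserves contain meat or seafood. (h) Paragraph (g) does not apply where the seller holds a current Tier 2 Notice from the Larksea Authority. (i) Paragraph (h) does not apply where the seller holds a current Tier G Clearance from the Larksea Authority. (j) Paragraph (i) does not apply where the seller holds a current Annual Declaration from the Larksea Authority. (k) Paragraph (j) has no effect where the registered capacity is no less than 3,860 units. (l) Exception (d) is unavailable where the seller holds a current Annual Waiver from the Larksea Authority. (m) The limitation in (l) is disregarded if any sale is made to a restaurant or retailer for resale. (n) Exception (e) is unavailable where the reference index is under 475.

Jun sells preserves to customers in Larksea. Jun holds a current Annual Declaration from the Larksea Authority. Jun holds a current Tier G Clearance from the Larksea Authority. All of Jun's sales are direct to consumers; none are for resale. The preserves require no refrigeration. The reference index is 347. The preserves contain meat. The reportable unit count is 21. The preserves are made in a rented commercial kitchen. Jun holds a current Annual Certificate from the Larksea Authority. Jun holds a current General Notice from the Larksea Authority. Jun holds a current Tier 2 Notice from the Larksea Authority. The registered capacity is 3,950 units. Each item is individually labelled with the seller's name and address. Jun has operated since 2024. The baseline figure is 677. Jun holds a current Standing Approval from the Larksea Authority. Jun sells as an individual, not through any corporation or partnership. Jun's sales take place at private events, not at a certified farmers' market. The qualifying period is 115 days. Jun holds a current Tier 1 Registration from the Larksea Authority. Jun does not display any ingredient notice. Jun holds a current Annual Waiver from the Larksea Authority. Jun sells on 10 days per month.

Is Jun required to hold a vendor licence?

No — exception (c) applies; Jun is not required to hold a vendor licence.

Exception (a) requires that all sales take place at a certified farmers' market; but sales are at private events, not a certified farmers' market, so (a) is unavailable.
Exception (b) requires that the seller displays an ingredient notice at the point of sale; but no ingredient notice is displayed, so (b) is unavailable.
Exception (c) is satisfied on its face — the qualifying period is 115 days, less than the 160 days limit; the reportable unit count is 21, meeting the 19 threshold. Applying paragraphs (f)–(k): (f) would limit (c) — a current General Notice is held — but (g) sets (f) aside: (g) operates against (f): the preserves contain meat. (h) applies (a current Tier 2 Notice is held), but is displaced by (i): (i) operates against (h): a current Tier G Clearance is held. (j) would limit (i) — a current Annual Declaration is held — but (k) sets (j) aside: (k) is engaged — the registered capacity is 3,950 units, meeting the 3,860 units threshold. (c) remains available.
Exception (d) does not apply: the preserves are made in a commercial kitchen, not a home kitchen.
Exception (e) is satisfied on its face — the number of selling days per month is 10, less than the 11 limit; a current Standing Approval is held; the preserves are shelf-stable. However, paragraph (n) must be considered: (n) operates — the reference index is 347, under the 475 limit. So (e) is unavailable.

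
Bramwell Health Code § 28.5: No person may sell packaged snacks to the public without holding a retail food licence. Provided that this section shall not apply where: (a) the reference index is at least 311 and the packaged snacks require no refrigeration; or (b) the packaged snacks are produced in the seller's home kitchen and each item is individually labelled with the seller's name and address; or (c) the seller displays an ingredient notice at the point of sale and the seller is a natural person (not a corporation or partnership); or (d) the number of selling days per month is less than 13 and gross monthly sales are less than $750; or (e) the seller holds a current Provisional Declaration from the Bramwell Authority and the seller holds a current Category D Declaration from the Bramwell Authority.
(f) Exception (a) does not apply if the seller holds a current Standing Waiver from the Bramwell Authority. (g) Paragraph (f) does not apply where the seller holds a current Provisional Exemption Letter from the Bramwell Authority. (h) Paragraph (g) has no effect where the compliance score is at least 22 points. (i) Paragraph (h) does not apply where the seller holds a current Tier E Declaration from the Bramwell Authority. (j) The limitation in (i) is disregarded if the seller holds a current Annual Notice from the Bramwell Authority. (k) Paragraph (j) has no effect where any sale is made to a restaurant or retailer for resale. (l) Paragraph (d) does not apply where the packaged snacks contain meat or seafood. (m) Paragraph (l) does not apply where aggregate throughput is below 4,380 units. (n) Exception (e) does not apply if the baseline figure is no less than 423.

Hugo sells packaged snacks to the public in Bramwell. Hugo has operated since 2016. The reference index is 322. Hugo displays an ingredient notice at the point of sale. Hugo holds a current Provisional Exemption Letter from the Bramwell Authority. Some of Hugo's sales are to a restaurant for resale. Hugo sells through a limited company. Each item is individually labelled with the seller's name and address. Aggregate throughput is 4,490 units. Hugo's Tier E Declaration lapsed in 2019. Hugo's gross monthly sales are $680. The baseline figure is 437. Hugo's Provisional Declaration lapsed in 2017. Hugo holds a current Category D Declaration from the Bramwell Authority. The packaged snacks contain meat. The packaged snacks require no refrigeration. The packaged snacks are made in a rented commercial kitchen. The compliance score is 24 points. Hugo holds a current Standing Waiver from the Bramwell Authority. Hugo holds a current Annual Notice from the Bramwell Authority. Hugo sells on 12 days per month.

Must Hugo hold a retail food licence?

Yes — Hugo must hold a retail food licence.

Exception (a)'s conditions are all satisfied: the reference index is 322, meeting the 311 threshold; the packaged snacks are shelf-stable. Turning to paragraphs (f)–(k): (f) is engaged — a current Standing Waiver is held. (g) would limit (f) — a current Provisional Exemption Letter is held — but (h) sets (g) aside: (h) operates — the compliance score is 24 points, meeting the 22 points threshold. (i) is not engaged (no current Tier E Declaration is held), so (h) stands. So (a) is unavailable.
Exception (b) does not apply: the packaged snacks are made in a commercial kitchen, not a home kitchen.
Exception (c) fails — the seller operates through a limited company.
Exception (d) is satisfied on its face — the number of selling days per month is 12, less than the 13 limit; gross monthly sales are $680, less than the $750 limit. Turning to paragraphs (l)–(m): (l) is engaged — the packaged snacks contain meat. (m), which would lift (l), is inapplicable — aggregate throughput is 4,490 units, not below 4,380 units. Exception (d) does not apply.
Exception (e) requires that the seller holds a current Provisional Declaration from the Bramwell Authority; but the Provisional Declaration is not current, so (e) is unavailable.
No exception applies. The general rule governs.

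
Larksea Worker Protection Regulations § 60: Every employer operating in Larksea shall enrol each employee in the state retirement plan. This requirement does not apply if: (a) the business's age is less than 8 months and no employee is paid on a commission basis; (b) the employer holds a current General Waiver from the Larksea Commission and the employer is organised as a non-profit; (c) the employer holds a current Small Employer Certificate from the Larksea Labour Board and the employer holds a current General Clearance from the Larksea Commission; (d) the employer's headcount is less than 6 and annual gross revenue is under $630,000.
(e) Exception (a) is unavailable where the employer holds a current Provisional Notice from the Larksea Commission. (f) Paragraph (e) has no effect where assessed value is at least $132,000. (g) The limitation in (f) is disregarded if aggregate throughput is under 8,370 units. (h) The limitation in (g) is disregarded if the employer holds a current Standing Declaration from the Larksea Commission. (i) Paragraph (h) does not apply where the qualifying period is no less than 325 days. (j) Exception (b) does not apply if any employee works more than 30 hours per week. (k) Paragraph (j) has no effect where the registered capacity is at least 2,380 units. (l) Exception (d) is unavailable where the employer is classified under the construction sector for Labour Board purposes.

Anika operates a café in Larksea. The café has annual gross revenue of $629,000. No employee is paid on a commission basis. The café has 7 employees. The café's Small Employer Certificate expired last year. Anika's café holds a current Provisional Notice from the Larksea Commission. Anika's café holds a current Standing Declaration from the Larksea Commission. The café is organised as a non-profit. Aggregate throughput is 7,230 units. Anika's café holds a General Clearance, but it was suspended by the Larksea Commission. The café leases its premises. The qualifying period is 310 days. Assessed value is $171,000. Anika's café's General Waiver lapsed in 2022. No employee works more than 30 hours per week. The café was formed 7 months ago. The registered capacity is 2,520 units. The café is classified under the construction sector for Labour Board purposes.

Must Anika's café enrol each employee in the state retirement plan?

Exception (a): the business's age is 7 months, less than the 8 months limit; no employee is paid on commission — every condition holds. As to paragraphs (e)–(i): (e) operates (a current Provisional Notice is held), but is displaced by (f): (f) operates against (e): assessed value is $171,000, meeting the $132,000 threshold. (g) would limit (f) — aggregate throughput is 7,230 units, under the 8,370 units limit — but (h) sets (g) aside: (h) is engaged — a current Standing Declaration is held. (i), which would lift (h), is inapplicable — the qualifying period is 310 days, short of 325 days. So (a) applies.
Exception (b) fails — no current General Waiver is held.
Exception (c) requires that the employer holds a current Small Employer Certificate from the Larksea Labour Board; but the Small Employer Certificate has expired, so (c) is unavailable.
Exception (d) fails — the employer's headcount is 7, not less than 6.

No — exception (a) applies; Anika's café is not required to enrol each employee in the state retirement plan.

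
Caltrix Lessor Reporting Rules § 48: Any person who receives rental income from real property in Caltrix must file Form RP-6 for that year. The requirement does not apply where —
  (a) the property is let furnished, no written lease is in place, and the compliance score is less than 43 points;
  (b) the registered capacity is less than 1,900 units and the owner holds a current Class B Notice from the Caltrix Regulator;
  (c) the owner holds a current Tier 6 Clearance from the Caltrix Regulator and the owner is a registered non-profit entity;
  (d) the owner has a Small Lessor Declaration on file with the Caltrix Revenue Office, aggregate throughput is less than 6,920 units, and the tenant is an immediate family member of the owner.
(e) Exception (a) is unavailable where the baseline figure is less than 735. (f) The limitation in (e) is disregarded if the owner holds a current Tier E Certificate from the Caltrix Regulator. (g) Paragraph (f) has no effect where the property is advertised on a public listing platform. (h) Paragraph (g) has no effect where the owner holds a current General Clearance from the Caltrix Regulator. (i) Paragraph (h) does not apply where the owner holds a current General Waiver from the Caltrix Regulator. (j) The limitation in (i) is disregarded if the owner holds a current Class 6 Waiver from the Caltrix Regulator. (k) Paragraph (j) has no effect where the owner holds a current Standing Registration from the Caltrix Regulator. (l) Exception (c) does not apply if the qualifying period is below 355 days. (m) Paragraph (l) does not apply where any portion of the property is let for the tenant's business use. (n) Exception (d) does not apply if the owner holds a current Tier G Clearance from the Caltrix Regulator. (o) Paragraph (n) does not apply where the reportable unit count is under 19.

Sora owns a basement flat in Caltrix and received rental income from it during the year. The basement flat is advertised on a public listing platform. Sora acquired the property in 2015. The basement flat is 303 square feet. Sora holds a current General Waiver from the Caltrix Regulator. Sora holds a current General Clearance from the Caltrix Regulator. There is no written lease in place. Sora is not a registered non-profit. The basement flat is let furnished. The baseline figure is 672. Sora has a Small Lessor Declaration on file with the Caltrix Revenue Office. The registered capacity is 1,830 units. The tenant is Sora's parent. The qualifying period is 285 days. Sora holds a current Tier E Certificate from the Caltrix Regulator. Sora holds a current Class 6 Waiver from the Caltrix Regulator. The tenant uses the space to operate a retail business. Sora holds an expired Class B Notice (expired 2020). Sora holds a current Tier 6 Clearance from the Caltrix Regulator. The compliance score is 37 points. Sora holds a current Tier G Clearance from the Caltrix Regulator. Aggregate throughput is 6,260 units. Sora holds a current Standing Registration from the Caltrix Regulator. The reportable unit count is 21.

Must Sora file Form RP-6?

Yes — Sora must file Form RP-6.

All of (a)'s requirements are met (the property is let furnished; there is no written lease; the compliance score is 37 points, less than the 43 points limit). Turning to paragraphs (e)–(k): (e) is triggered — the baseline figure is 672, less than the 735 limit. (f) is engaged (a current Tier E Certificate is held), but yields to (g): (g) operates — the property is publicly advertised. (h) would limit (g) — a current General Clearance is held — but (i) sets (h) aside: (i) is triggered — a current General Waiver is held. (j) would limit (i) — a current Class 6 Waiver is held — but (k) sets (j) aside: (k) operates against (j): a current Standing Registration is held. (a) is therefore removed.
Exception (b) requires that the owner holds a current Class B Notice from the Caltrix Regulator; but there is no Class B Notice in force, so (b) is unavailable.
Exception (c) requires that the owner is a registered non-profit entity; but Sora is not a registered non-profit, so (c) is unavailable.
Exception (d) is satisfied on its face — a Small Lessor Declaration is on file; aggregate throughput is 6,260 units, less than the 6,920 units limit; the tenant is an immediate family member. But: (n) operates against (d): a current Tier G Clearance is held. (o) is inapplicable (the reportable unit count is 21, not under 19), so (n) stands. So (d) is unavailable.
None of the exceptions is available; § 48 applies in full.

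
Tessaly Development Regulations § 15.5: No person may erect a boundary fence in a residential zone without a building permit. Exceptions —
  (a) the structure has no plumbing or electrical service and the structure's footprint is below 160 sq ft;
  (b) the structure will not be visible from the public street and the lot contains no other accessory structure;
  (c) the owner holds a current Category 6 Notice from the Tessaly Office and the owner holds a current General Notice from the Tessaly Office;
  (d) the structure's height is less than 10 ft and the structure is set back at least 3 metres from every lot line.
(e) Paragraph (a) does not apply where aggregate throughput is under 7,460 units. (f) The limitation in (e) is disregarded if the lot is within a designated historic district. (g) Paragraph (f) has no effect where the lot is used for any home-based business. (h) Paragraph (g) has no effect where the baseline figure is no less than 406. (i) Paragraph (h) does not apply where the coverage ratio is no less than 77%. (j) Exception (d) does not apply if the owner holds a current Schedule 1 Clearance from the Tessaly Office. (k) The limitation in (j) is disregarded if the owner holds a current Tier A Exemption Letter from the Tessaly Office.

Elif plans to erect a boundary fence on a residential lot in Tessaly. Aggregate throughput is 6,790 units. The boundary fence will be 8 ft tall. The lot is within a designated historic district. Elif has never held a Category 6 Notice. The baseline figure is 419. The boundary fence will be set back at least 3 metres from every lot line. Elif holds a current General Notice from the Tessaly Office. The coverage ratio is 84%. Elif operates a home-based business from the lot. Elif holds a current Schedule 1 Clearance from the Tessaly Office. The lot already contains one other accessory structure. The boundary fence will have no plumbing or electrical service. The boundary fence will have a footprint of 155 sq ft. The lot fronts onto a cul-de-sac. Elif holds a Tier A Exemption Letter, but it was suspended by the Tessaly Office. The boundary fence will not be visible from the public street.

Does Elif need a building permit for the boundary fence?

Exception (a)'s conditions are all satisfied: there is no plumbing or electrical service; the structure's footprint is 155 sq ft, below the 160 sq ft limit. But: (e) operates against (a): aggregate throughput is 6,790 units, under the 7,460 units limit. (f) is engaged (the lot is in a historic district), but is displaced by (g): (g) operates against (f): a home-based business operates on the lot. (h) would limit (g) — the baseline figure is 419, meeting the 406 threshold — but (i) sets (h) aside: (i) operates against (h): the coverage ratio is 84%, meeting the 77% threshold. (a) is therefore removed.
Exception (b) does not apply: the lot already has another accessory structure.
Exception (c) fails — there is no Category 6 Notice in force.
All of (d)'s requirements are met (the structure's height is 8 ft, less than the 10 ft limit; the setback is at least 3 m on every side). But applying paragraphs (j)–(k): (j) is triggered — a current Schedule 1 Clearance is held. (k), which would lift (j), is not triggered — the Tier A Exemption Letter is not current. So (d) is unavailable.
Every exception is unavailable, so the rule governs.

Yes — Elif must obtain a building permit.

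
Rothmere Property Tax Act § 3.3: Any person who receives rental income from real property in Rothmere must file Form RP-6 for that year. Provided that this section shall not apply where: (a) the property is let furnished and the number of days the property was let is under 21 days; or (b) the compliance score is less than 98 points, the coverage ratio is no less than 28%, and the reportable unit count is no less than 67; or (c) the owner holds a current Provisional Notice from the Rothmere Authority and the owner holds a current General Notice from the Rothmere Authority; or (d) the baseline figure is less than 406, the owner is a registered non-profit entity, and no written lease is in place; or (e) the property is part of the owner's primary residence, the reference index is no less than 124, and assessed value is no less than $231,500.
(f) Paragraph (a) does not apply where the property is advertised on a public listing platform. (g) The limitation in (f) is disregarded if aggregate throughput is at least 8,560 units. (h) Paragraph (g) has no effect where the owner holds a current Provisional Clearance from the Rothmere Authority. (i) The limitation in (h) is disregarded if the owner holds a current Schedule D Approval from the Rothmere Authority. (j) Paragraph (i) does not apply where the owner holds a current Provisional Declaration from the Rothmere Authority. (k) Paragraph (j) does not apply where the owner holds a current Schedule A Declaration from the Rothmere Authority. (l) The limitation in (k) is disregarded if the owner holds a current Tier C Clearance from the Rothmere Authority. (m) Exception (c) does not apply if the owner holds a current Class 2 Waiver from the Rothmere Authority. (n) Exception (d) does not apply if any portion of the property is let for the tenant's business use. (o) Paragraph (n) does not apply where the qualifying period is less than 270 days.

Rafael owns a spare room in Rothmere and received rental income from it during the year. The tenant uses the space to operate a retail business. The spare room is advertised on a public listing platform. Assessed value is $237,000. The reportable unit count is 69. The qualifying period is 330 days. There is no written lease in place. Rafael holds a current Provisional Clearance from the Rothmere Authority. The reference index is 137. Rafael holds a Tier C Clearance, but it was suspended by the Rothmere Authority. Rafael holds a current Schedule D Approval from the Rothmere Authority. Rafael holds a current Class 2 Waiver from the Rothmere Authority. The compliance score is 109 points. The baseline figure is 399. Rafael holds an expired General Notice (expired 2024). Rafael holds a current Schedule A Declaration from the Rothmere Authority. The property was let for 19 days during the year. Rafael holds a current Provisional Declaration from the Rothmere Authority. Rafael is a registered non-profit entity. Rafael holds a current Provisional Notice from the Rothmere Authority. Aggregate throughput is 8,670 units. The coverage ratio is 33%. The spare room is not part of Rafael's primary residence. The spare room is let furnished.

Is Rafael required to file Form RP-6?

Exception (a)'s conditions are all satisfied: the property is let furnished; the number of days the property was let is 19 days, under the 21 days limit. As to paragraphs (f)–(l): (f) applies (the property is publicly advertised), but yields to (g): (g) operates — aggregate throughput is 8,670 units, meeting the 8,560 units threshold. (h) is triggered (a current Provisional Clearance is held), but is displaced by (i): (i) operates against (h): a current Schedule D Approval is held. (j) would limit (i) — a current Provisional Declaration is held — but (k) sets (j) aside: (k) operates against (j): a current Schedule A Declaration is held. (l), which would lift (k), is not triggered — there is no Tier C Clearance in force. Exception (a) stands.
Exception (b) fails — the compliance score is 109 points, not less than 98 points.
Exception (c) requires that the owner holds a current General Notice from the Rothmere Authority; but the General Notice is not current, so (c) is unavailable.
All of (d)'s requirements are met (the baseline figure is 399, less than the 406 limit; Rafael is a registered non-profit; there is no written lease). But applying paragraphs (n)–(o): (n) applies — the space is let for business use. (o) does not operate here (the qualifying period is 330 days, not less than 270 days), so (n) stands. (d) is therefore removed.
Exception (e) fails — the spare room is not part of the primary residence.

No — exception (a) applies; Rafael is not required to file Form RP-6.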